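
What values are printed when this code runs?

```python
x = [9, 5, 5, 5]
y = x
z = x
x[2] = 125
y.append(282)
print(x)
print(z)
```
[9, 5, 125, 5, 282]
[9, 5, 125, 5, 282]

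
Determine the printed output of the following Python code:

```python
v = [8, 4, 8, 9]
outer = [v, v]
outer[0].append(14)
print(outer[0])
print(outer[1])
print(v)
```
[8, 4, 8, 9, 14]
[8, 4, 8, 9, 14]
[8, 4, 8, 9, 14]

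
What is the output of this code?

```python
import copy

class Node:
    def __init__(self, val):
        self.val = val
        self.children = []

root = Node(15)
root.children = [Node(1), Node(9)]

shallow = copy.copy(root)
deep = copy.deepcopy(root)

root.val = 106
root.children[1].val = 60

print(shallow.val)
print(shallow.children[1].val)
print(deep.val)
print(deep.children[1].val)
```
15
60
15
9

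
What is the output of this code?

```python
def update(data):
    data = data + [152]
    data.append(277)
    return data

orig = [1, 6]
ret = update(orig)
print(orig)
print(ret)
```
[1, 6]
[1, 6, 152, 277]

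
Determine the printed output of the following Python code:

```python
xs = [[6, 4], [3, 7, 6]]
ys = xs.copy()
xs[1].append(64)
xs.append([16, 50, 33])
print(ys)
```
[[6, 4], [3, 7, 6, 64]]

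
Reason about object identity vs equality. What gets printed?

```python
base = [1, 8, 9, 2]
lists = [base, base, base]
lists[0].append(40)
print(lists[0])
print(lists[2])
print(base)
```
[1, 8, 9, 2, 40]
[1, 8, 9, 2, 40]
[1, 8, 9, 2, 40]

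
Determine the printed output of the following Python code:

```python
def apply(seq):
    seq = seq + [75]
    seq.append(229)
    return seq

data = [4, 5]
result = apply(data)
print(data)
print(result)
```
[4, 5]
[4, 5, 75, 229]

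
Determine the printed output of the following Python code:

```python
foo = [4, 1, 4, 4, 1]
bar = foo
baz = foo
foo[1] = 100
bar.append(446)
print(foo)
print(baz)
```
[4, 100, 4, 4, 1, 446]
[4, 100, 4, 4, 1, 446]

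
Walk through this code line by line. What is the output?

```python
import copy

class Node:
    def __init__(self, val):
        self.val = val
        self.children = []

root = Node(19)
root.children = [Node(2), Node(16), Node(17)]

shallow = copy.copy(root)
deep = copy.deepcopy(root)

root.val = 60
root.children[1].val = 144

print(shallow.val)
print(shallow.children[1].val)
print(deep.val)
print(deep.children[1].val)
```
19
144
19
16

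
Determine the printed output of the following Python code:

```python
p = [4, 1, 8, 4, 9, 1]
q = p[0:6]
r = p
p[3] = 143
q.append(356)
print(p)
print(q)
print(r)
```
[4, 1, 8, 143, 9, 1]
[4, 1, 8, 4, 9, 1, 356]
[4, 1, 8, 143, 9, 1]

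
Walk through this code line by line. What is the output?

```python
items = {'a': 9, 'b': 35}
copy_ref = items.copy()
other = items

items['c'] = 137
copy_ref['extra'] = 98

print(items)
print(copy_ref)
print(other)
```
{'a': 9, 'b': 35, 'c': 137}
{'a': 9, 'b': 35, 'extra': 98}
{'a': 9, 'b': 35, 'c': 137}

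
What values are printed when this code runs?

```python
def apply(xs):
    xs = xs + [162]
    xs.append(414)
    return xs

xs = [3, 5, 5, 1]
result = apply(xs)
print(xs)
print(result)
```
[3, 5, 5, 1]
[3, 5, 5, 1, 162, 414]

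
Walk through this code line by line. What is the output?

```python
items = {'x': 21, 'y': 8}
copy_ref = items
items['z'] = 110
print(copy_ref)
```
{'x': 21, 'y': 8, 'z': 110}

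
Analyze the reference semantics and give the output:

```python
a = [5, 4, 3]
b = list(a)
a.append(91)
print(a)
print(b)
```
[5, 4, 3, 91]
[5, 4, 3]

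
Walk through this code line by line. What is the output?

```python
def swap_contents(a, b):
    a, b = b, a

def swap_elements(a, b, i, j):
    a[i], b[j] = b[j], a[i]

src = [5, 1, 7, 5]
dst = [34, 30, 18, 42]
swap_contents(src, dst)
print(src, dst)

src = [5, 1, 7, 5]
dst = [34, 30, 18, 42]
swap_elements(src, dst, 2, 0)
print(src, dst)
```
[5, 1, 7, 5] [34, 30, 18, 42]
[5, 1, 34, 5] [7, 30, 18, 42]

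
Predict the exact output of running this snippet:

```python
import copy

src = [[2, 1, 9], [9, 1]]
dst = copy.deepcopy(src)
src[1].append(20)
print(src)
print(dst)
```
[[2, 1, 9], [9, 1, 20]]
[[2, 1, 9], [9, 1]]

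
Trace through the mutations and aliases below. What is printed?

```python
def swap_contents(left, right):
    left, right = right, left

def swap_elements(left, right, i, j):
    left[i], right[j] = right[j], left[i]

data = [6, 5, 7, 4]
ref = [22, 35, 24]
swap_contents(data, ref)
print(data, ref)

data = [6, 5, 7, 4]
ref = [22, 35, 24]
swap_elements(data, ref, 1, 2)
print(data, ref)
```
[6, 5, 7, 4] [22, 35, 24]
[6, 24, 7, 4] [22, 35, 5]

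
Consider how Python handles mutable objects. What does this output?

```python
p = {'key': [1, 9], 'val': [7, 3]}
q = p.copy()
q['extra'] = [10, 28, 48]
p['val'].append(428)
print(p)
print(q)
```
{'key': [1, 9], 'val': [7, 3, 428]}
{'key': [1, 9], 'val': [7, 3, 428], 'extra': [10, 28, 48]}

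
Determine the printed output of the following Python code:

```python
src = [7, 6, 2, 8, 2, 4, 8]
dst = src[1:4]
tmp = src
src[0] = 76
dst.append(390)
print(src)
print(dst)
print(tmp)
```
[76, 6, 2, 8, 2, 4, 8]
[6, 2, 8, 390]
[76, 6, 2, 8, 2, 4, 8]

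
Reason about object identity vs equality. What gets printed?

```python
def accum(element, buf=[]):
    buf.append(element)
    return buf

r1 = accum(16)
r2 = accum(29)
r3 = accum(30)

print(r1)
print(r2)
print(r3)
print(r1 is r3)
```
[16, 29, 30]
[16, 29, 30]
[16, 29, 30]
True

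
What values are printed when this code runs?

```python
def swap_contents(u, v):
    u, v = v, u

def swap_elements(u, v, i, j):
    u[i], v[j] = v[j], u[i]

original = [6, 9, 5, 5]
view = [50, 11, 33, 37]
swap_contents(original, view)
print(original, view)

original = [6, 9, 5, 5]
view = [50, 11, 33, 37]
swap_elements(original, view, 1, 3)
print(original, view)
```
[6, 9, 5, 5] [50, 11, 33, 37]
[6, 37, 5, 5] [50, 11, 33, 9]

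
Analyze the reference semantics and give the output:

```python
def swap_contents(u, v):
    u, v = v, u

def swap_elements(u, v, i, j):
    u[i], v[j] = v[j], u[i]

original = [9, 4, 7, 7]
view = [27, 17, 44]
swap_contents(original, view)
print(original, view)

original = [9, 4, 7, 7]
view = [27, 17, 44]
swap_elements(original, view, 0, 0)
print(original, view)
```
[9, 4, 7, 7] [27, 17, 44]
[27, 4, 7, 7] [9, 17, 44]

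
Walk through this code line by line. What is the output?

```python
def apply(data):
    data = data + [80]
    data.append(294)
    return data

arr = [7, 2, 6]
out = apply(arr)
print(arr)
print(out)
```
[7, 2, 6]
[7, 2, 6, 80, 294]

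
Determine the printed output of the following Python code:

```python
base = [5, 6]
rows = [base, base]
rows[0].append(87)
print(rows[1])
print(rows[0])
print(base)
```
[5, 6, 87]
[5, 6, 87]
[5, 6, 87]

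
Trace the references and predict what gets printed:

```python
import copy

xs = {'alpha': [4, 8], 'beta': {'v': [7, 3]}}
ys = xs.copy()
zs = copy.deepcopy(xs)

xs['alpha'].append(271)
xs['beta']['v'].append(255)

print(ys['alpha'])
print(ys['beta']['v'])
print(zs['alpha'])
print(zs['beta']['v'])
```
[4, 8, 271]
[7, 3, 255]
[4, 8]
[7, 3]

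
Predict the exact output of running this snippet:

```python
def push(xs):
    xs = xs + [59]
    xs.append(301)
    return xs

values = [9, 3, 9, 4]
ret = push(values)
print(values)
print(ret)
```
[9, 3, 9, 4]
[9, 3, 9, 4, 59, 301]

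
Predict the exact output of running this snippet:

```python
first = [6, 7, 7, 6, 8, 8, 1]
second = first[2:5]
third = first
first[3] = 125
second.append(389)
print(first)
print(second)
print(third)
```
[6, 7, 7, 125, 8, 8, 1]
[7, 6, 8, 389]
[6, 7, 7, 125, 8, 8, 1]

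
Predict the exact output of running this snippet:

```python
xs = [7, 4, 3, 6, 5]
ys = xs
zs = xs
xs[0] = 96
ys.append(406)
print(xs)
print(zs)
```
[96, 4, 3, 6, 5, 406]
[96, 4, 3, 6, 5, 406]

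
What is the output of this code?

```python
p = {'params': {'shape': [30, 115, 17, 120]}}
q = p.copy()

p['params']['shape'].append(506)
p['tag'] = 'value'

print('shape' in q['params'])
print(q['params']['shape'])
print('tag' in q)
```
True
[30, 115, 17, 120, 506]
False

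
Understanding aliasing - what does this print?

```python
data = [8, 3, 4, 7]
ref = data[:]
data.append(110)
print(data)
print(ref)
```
[8, 3, 4, 7, 110]
[8, 3, 4, 7]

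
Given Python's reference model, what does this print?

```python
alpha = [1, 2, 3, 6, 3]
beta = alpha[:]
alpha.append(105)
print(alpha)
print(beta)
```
[1, 2, 3, 6, 3, 105]
[1, 2, 3, 6, 3]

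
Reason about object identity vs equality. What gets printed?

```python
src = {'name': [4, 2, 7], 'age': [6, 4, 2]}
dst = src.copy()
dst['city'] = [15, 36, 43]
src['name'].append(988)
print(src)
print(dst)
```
{'name': [4, 2, 7, 988], 'age': [6, 4, 2]}
{'name': [4, 2, 7, 988], 'age': [6, 4, 2], 'city': [15, 36, 43]}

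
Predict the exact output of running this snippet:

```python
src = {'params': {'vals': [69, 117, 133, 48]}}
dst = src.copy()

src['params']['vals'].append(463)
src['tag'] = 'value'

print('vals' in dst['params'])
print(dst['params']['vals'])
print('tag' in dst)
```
True
[69, 117, 133, 48, 463]
False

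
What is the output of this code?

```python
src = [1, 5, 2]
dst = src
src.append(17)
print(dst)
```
[1, 5, 2, 17]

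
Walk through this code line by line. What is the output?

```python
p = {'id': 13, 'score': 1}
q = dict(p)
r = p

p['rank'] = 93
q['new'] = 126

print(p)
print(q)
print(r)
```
{'id': 13, 'score': 1, 'rank': 93}
{'id': 13, 'score': 1, 'new': 126}
{'id': 13, 'score': 1, 'rank': 93}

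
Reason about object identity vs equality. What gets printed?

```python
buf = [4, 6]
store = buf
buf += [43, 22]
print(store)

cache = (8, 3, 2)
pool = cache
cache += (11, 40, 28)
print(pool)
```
[4, 6, 43, 22]
(8, 3, 2)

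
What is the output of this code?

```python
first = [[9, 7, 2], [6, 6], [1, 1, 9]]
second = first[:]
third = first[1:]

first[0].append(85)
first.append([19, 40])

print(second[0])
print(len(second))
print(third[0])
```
[9, 7, 2, 85]
3
[6, 6]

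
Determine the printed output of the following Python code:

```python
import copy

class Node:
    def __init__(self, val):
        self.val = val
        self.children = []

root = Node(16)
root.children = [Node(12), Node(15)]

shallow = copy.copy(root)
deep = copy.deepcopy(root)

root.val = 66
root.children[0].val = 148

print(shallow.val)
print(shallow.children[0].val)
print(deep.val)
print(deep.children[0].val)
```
16
148
16
12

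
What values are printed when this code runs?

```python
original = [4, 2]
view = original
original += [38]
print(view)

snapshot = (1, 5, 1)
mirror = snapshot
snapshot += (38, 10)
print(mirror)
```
[4, 2, 38]
(1, 5, 1)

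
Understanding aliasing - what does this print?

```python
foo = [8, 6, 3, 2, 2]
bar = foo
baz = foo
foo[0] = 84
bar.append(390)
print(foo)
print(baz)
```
[84, 6, 3, 2, 2, 390]
[84, 6, 3, 2, 2, 390]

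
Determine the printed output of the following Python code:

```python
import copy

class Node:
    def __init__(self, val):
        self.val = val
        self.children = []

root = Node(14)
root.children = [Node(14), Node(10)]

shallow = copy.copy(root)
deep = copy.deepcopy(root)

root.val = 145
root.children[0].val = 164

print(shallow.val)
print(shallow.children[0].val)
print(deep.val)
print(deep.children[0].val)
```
14
164
14
14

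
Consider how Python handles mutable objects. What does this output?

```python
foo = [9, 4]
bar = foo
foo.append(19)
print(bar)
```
[9, 4, 19]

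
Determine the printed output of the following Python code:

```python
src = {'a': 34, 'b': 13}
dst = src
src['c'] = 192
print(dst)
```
{'a': 34, 'b': 13, 'c': 192}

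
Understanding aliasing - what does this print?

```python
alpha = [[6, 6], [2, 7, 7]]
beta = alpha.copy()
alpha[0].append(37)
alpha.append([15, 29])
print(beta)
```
[[6, 6, 37], [2, 7, 7]]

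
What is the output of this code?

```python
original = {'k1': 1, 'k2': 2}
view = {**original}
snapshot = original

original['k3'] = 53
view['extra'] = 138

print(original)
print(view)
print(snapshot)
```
{'k1': 1, 'k2': 2, 'k3': 53}
{'k1': 1, 'k2': 2, 'extra': 138}
{'k1': 1, 'k2': 2, 'k3': 53}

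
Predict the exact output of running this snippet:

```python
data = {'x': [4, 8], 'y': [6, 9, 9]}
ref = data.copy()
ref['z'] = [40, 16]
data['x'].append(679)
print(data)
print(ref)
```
{'x': [4, 8, 679], 'y': [6, 9, 9]}
{'x': [4, 8, 679], 'y': [6, 9, 9], 'z': [40, 16]}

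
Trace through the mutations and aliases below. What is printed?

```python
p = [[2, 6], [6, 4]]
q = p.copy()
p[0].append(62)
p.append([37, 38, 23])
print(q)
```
[[2, 6, 62], [6, 4]]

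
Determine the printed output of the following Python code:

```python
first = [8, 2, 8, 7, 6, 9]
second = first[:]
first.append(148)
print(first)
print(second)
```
[8, 2, 8, 7, 6, 9, 148]
[8, 2, 8, 7, 6, 9]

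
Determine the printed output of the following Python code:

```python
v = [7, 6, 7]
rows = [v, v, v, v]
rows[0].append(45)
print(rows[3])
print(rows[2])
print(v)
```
[7, 6, 7, 45]
[7, 6, 7, 45]
[7, 6, 7, 45]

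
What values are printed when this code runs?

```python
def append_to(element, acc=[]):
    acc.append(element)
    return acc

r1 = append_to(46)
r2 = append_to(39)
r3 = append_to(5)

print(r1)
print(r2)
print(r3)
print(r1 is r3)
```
[46, 39, 5]
[46, 39, 5]
[46, 39, 5]
True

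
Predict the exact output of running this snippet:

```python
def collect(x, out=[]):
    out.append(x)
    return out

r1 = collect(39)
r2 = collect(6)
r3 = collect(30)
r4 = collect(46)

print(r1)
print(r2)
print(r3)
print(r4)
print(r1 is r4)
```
[39, 6, 30, 46]
[39, 6, 30, 46]
[39, 6, 30, 46]
[39, 6, 30, 46]
True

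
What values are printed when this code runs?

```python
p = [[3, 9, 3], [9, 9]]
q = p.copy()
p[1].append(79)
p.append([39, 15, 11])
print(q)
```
[[3, 9, 3], [9, 9, 79]]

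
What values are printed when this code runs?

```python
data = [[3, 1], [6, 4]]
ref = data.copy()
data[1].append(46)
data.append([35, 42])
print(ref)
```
[[3, 1], [6, 4, 46]]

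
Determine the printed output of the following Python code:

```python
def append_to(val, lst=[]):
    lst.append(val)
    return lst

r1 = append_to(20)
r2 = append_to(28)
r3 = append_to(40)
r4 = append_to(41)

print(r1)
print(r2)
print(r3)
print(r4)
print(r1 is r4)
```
[20, 28, 40, 41]
[20, 28, 40, 41]
[20, 28, 40, 41]
[20, 28, 40, 41]
True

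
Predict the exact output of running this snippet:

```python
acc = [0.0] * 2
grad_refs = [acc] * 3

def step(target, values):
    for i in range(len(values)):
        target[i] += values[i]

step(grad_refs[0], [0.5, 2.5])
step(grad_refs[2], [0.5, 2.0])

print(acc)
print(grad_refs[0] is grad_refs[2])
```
[1.0, 4.5]
True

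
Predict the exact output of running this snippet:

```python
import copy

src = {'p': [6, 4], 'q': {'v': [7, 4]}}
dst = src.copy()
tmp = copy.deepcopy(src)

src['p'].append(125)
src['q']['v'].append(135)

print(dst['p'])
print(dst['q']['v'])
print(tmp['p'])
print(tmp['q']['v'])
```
[6, 4, 125]
[7, 4, 135]
[6, 4]
[7, 4]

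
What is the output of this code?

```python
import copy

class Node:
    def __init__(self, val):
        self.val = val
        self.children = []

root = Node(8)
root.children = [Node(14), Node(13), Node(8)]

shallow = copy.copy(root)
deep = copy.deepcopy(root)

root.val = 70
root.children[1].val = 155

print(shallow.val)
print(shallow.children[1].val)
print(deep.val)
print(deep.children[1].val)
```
8
155
8
13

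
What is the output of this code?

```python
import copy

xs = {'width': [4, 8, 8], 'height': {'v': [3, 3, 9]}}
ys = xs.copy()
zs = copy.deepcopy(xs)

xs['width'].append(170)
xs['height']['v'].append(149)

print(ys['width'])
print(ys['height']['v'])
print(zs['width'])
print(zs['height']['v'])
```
[4, 8, 8, 170]
[3, 3, 9, 149]
[4, 8, 8]
[3, 3, 9]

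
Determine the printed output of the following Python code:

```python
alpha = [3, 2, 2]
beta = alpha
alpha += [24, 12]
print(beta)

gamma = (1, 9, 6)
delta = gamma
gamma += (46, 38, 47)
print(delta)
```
[3, 2, 2, 24, 12]
(1, 9, 6)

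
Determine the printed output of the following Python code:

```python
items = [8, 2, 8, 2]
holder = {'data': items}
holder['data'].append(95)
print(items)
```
[8, 2, 8, 2, 95]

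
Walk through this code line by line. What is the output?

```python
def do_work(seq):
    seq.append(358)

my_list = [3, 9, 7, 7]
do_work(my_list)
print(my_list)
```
[3, 9, 7, 7, 358]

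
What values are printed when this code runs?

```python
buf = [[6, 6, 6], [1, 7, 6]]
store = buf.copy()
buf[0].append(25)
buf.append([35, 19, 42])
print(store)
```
[[6, 6, 6, 25], [1, 7, 6]]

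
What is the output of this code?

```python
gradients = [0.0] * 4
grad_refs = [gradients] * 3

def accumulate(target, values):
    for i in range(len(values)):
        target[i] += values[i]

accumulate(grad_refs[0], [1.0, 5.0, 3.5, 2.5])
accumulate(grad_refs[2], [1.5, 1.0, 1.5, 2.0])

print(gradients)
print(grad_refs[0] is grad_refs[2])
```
[2.5, 6.0, 5.0, 4.5]
True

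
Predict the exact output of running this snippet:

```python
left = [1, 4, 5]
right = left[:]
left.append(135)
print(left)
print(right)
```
[1, 4, 5, 135]
[1, 4, 5]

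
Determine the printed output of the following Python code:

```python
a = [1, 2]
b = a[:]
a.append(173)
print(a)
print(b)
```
[1, 2, 173]
[1, 2]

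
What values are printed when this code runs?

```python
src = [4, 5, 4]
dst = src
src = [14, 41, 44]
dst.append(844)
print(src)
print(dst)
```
[14, 41, 44]
[4, 5, 4, 844]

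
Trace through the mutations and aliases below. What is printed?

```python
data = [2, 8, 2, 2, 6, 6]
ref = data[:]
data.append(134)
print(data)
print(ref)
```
[2, 8, 2, 2, 6, 6, 134]
[2, 8, 2, 2, 6, 6]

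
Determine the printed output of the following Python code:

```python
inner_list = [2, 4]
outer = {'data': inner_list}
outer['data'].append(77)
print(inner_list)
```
[2, 4, 77]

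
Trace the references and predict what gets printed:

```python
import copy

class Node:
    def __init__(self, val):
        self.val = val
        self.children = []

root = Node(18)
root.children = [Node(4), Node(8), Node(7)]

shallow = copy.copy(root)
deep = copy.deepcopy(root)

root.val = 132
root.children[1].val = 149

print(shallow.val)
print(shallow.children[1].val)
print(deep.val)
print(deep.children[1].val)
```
18
149
18
8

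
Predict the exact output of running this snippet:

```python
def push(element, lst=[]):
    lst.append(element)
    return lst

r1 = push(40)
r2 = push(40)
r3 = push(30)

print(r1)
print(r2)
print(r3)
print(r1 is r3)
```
[40, 40, 30]
[40, 40, 30]
[40, 40, 30]
True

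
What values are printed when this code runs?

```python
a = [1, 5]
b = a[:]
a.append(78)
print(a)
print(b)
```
[1, 5, 78]
[1, 5]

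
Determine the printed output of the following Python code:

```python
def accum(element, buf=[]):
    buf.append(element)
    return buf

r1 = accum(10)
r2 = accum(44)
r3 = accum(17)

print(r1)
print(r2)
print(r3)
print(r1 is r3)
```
[10, 44, 17]
[10, 44, 17]
[10, 44, 17]
True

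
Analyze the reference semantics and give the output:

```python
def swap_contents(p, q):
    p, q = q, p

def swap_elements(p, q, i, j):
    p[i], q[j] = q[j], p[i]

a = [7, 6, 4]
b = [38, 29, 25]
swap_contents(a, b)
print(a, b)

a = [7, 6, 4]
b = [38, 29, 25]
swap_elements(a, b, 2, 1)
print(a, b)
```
[7, 6, 4] [38, 29, 25]
[7, 6, 29] [38, 4, 25]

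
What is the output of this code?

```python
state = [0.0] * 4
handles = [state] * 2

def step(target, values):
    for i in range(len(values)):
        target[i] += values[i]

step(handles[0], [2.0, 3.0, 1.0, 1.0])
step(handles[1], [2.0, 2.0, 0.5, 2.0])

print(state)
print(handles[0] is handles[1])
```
[4.0, 5.0, 1.5, 3.0]
True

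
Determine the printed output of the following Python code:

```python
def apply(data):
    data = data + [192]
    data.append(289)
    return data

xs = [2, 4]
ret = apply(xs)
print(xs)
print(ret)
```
[2, 4]
[2, 4, 192, 289]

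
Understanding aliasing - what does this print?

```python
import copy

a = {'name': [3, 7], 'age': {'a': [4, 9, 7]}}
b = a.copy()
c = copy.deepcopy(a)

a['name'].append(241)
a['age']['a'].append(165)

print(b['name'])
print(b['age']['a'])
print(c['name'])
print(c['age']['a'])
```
[3, 7, 241]
[4, 9, 7, 165]
[3, 7]
[4, 9, 7]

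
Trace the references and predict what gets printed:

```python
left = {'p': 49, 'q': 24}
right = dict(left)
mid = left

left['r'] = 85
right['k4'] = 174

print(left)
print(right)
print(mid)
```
{'p': 49, 'q': 24, 'r': 85}
{'p': 49, 'q': 24, 'k4': 174}
{'p': 49, 'q': 24, 'r': 85}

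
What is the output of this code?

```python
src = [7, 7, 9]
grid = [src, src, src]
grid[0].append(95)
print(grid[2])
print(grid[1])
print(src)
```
[7, 7, 9, 95]
[7, 7, 9, 95]
[7, 7, 9, 95]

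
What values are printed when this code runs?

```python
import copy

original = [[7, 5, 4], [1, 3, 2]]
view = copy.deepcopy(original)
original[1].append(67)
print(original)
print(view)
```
[[7, 5, 4], [1, 3, 2, 67]]
[[7, 5, 4], [1, 3, 2]]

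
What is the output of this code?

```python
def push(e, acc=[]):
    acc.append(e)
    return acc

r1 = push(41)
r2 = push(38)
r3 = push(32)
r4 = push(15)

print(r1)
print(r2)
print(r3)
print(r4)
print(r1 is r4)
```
[41, 38, 32, 15]
[41, 38, 32, 15]
[41, 38, 32, 15]
[41, 38, 32, 15]
True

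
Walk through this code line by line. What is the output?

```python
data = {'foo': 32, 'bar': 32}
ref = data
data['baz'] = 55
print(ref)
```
{'foo': 32, 'bar': 32, 'baz': 55}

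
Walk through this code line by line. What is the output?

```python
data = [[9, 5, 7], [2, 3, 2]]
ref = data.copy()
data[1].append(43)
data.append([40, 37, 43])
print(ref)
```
[[9, 5, 7], [2, 3, 2, 43]]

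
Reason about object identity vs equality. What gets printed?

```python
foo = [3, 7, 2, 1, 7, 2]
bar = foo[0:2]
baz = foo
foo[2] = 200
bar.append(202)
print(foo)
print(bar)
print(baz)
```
[3, 7, 200, 1, 7, 2]
[3, 7, 202]
[3, 7, 200, 1, 7, 2]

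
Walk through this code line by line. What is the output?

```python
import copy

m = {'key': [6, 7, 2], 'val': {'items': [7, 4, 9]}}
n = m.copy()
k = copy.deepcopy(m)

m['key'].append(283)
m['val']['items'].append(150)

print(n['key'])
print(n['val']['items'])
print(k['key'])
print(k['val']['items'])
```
[6, 7, 2, 283]
[7, 4, 9, 150]
[6, 7, 2]
[7, 4, 9]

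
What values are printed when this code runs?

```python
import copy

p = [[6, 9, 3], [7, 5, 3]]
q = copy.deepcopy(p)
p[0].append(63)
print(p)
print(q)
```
[[6, 9, 3, 63], [7, 5, 3]]
[[6, 9, 3], [7, 5, 3]]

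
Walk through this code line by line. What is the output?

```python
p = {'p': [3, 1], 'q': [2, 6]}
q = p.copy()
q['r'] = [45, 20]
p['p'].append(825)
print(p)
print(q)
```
{'p': [3, 1, 825], 'q': [2, 6]}
{'p': [3, 1, 825], 'q': [2, 6], 'r': [45, 20]}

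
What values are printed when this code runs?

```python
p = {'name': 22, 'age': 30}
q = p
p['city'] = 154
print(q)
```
{'name': 22, 'age': 30, 'city': 154}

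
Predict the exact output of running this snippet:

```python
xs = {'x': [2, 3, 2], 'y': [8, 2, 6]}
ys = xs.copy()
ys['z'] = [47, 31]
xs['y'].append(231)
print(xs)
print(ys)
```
{'x': [2, 3, 2], 'y': [8, 2, 6, 231]}
{'x': [2, 3, 2], 'y': [8, 2, 6, 231], 'z': [47, 31]}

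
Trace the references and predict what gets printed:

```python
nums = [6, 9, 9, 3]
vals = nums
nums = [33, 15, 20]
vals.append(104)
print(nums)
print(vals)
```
[33, 15, 20]
[6, 9, 9, 3, 104]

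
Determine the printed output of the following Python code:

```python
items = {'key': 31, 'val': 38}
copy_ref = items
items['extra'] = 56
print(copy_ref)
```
{'key': 31, 'val': 38, 'extra': 56}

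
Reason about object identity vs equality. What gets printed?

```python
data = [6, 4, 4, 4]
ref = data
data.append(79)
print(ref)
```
[6, 4, 4, 4, 79]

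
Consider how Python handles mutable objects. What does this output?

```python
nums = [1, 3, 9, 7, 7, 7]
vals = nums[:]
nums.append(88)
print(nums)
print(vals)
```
[1, 3, 9, 7, 7, 7, 88]
[1, 3, 9, 7, 7, 7]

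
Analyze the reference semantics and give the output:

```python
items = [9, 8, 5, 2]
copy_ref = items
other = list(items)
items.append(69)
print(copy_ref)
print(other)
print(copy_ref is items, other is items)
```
[9, 8, 5, 2, 69]
[9, 8, 5, 2]
True False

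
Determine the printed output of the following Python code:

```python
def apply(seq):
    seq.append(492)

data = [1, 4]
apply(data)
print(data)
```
[1, 4, 492]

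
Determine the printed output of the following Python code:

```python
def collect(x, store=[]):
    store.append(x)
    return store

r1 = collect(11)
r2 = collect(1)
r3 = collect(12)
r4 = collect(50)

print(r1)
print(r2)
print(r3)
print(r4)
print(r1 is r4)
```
[11, 1, 12, 50]
[11, 1, 12, 50]
[11, 1, 12, 50]
[11, 1, 12, 50]
True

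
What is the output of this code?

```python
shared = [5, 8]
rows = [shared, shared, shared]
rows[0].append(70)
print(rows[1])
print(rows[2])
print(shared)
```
[5, 8, 70]
[5, 8, 70]
[5, 8, 70]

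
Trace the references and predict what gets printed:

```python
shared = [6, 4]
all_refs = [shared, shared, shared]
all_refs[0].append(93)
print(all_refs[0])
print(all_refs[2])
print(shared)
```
[6, 4, 93]
[6, 4, 93]
[6, 4, 93]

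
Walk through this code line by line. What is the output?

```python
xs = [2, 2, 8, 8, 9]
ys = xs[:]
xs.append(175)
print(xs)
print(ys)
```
[2, 2, 8, 8, 9, 175]
[2, 2, 8, 8, 9]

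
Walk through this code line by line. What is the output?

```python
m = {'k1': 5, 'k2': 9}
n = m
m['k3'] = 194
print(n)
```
{'k1': 5, 'k2': 9, 'k3': 194}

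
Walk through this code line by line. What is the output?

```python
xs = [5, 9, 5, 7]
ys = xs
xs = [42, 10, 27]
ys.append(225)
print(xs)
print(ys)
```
[42, 10, 27]
[5, 9, 5, 7, 225]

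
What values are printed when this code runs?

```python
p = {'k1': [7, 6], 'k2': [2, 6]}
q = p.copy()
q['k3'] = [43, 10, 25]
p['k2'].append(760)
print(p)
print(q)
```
{'k1': [7, 6], 'k2': [2, 6, 760]}
{'k1': [7, 6], 'k2': [2, 6, 760], 'k3': [43, 10, 25]}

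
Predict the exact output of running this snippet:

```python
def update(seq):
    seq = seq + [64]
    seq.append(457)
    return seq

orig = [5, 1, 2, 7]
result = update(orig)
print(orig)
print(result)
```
[5, 1, 2, 7]
[5, 1, 2, 7, 64, 457]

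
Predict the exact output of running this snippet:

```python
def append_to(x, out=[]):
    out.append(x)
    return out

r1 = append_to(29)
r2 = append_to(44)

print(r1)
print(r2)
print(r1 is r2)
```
[29, 44]
[29, 44]
True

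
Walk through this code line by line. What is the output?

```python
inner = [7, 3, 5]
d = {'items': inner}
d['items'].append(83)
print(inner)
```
[7, 3, 5, 83]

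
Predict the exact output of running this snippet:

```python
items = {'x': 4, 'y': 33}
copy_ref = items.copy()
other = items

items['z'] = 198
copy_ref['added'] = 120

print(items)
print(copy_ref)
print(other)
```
{'x': 4, 'y': 33, 'z': 198}
{'x': 4, 'y': 33, 'added': 120}
{'x': 4, 'y': 33, 'z': 198}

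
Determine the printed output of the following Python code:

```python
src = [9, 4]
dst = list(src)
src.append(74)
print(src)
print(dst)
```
[9, 4, 74]
[9, 4]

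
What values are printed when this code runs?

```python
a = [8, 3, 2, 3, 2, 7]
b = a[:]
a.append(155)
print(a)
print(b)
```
[8, 3, 2, 3, 2, 7, 155]
[8, 3, 2, 3, 2, 7]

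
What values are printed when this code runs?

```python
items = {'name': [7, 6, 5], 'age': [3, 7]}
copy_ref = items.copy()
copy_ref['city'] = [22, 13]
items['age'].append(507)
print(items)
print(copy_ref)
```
{'name': [7, 6, 5], 'age': [3, 7, 507]}
{'name': [7, 6, 5], 'age': [3, 7, 507], 'city': [22, 13]}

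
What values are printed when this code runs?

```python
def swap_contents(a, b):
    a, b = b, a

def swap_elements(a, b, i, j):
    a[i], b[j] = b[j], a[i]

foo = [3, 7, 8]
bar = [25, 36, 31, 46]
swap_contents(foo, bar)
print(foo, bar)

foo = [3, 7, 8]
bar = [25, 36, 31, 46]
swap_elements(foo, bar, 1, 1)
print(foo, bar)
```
[3, 7, 8] [25, 36, 31, 46]
[3, 36, 8] [25, 7, 31, 46]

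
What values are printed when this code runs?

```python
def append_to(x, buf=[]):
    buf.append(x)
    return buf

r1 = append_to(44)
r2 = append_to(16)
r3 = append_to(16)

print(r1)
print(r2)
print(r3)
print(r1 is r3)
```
[44, 16, 16]
[44, 16, 16]
[44, 16, 16]
True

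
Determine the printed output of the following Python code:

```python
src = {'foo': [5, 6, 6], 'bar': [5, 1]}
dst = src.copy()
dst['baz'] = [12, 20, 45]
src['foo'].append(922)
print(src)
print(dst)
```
{'foo': [5, 6, 6, 922], 'bar': [5, 1]}
{'foo': [5, 6, 6, 922], 'bar': [5, 1], 'baz': [12, 20, 45]}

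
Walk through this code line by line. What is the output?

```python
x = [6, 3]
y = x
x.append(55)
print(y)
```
[6, 3, 55]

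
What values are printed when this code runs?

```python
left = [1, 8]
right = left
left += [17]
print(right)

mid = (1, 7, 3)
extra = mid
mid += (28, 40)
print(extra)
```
[1, 8, 17]
(1, 7, 3)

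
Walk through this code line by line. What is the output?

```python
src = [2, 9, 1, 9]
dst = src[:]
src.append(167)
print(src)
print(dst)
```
[2, 9, 1, 9, 167]
[2, 9, 1, 9]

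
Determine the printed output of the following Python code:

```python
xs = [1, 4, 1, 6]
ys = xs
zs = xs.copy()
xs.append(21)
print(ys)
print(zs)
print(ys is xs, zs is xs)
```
[1, 4, 1, 6, 21]
[1, 4, 1, 6]
True False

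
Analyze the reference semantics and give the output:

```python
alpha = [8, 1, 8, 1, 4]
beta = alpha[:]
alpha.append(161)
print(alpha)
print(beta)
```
[8, 1, 8, 1, 4, 161]
[8, 1, 8, 1, 4]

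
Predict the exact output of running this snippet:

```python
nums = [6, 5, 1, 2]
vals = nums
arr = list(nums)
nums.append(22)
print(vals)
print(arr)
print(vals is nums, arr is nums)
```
[6, 5, 1, 2, 22]
[6, 5, 1, 2]
True False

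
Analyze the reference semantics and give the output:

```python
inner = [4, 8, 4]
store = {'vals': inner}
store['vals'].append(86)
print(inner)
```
[4, 8, 4, 86]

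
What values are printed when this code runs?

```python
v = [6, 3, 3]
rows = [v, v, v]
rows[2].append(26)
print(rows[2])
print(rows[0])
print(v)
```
[6, 3, 3, 26]
[6, 3, 3, 26]
[6, 3, 3, 26]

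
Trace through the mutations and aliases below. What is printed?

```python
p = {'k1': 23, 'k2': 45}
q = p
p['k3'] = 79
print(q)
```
{'k1': 23, 'k2': 45, 'k3': 79}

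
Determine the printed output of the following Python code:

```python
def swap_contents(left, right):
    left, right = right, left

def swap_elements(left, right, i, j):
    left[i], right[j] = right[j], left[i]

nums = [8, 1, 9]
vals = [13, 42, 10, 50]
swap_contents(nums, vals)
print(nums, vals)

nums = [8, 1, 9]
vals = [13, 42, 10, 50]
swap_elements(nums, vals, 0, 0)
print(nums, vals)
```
[8, 1, 9] [13, 42, 10, 50]
[13, 1, 9] [8, 42, 10, 50]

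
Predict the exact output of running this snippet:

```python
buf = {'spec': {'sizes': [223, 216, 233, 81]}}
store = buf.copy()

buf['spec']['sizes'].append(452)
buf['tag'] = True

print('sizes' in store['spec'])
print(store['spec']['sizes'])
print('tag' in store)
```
True
[223, 216, 233, 81, 452]
False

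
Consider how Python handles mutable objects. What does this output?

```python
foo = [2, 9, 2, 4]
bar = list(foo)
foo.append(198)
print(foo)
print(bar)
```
[2, 9, 2, 4, 198]
[2, 9, 2, 4]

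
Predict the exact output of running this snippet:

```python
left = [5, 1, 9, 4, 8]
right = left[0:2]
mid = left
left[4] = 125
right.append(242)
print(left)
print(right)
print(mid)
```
[5, 1, 9, 4, 125]
[5, 1, 242]
[5, 1, 9, 4, 125]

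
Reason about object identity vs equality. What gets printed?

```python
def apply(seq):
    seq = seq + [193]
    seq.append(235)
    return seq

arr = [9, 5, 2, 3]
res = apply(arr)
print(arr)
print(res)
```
[9, 5, 2, 3]
[9, 5, 2, 3, 193, 235]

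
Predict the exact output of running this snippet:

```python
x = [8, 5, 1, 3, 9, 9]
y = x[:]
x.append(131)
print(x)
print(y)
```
[8, 5, 1, 3, 9, 9, 131]
[8, 5, 1, 3, 9, 9]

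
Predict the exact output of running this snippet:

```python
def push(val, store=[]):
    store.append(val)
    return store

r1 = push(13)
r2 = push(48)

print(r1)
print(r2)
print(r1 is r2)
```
[13, 48]
[13, 48]
True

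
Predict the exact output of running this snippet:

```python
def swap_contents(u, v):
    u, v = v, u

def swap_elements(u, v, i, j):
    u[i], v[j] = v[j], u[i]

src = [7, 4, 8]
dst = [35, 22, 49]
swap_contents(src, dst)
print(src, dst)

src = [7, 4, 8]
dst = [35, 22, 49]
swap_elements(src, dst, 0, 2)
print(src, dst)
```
[7, 4, 8] [35, 22, 49]
[49, 4, 8] [35, 22, 7]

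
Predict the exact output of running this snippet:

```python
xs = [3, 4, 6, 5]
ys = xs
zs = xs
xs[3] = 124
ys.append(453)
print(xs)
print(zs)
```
[3, 4, 6, 124, 453]
[3, 4, 6, 124, 453]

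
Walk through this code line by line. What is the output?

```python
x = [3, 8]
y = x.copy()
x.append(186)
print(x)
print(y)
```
[3, 8, 186]
[3, 8]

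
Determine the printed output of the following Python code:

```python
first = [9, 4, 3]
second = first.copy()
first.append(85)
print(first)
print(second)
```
[9, 4, 3, 85]
[9, 4, 3]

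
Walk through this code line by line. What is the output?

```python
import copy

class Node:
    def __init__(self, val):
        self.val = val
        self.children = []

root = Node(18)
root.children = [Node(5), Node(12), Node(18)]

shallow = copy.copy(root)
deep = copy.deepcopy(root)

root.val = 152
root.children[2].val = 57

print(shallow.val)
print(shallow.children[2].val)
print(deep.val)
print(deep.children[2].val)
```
18
57
18
18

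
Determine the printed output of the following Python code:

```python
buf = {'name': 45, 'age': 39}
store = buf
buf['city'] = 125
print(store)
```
{'name': 45, 'age': 39, 'city': 125}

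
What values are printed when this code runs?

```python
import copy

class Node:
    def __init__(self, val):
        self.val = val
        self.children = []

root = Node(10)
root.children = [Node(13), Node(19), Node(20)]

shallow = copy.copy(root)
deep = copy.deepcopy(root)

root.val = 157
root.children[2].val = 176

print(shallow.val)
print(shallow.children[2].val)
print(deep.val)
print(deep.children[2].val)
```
10
176
10
20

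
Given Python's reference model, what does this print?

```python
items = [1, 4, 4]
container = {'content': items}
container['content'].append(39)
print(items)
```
[1, 4, 4, 39]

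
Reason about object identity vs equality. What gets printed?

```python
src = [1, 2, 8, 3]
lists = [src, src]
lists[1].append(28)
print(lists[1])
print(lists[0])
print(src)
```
[1, 2, 8, 3, 28]
[1, 2, 8, 3, 28]
[1, 2, 8, 3, 28]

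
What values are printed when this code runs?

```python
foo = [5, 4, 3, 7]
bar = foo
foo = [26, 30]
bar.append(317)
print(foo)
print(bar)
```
[26, 30]
[5, 4, 3, 7, 317]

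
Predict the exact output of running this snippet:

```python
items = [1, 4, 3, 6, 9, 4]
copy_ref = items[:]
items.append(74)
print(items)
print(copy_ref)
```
[1, 4, 3, 6, 9, 4, 74]
[1, 4, 3, 6, 9, 4]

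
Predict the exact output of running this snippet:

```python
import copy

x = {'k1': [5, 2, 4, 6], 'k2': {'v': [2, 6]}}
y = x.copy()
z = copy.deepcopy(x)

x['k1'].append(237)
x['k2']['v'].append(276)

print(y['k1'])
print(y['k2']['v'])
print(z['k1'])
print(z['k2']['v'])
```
[5, 2, 4, 6, 237]
[2, 6, 276]
[5, 2, 4, 6]
[2, 6]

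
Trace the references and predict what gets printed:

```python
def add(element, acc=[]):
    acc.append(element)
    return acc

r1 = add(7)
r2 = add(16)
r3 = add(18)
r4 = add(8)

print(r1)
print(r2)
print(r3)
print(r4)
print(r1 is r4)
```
[7, 16, 18, 8]
[7, 16, 18, 8]
[7, 16, 18, 8]
[7, 16, 18, 8]
True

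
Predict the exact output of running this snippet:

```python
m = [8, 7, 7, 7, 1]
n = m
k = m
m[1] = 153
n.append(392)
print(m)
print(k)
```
[8, 153, 7, 7, 1, 392]
[8, 153, 7, 7, 1, 392]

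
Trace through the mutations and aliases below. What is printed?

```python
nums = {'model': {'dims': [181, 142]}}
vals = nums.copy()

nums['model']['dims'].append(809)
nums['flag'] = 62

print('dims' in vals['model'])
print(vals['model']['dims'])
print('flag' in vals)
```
True
[181, 142, 809]
False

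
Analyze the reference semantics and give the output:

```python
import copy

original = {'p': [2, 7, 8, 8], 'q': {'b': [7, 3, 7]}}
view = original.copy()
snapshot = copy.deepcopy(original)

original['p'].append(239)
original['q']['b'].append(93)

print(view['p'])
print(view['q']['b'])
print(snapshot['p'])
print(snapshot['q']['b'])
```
[2, 7, 8, 8, 239]
[7, 3, 7, 93]
[2, 7, 8, 8]
[7, 3, 7]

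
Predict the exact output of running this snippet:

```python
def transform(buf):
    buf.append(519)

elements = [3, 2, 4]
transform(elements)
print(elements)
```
[3, 2, 4, 519]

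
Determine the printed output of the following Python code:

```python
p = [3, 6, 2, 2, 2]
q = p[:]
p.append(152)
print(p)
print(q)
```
[3, 6, 2, 2, 2, 152]
[3, 6, 2, 2, 2]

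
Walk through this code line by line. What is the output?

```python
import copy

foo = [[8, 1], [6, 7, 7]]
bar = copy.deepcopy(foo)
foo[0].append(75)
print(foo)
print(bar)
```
[[8, 1, 75], [6, 7, 7]]
[[8, 1], [6, 7, 7]]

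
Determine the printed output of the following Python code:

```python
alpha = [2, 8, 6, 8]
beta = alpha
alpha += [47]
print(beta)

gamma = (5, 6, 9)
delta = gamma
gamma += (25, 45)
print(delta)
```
[2, 8, 6, 8, 47]
(5, 6, 9)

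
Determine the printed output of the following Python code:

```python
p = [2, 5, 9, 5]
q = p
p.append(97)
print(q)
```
[2, 5, 9, 5, 97]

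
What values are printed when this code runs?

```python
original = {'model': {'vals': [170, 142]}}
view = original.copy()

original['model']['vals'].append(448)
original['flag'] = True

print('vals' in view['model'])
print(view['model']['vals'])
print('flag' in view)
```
True
[170, 142, 448]
False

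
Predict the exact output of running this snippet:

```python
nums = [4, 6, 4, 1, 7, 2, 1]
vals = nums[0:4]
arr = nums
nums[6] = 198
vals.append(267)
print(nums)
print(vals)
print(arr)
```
[4, 6, 4, 1, 7, 2, 198]
[4, 6, 4, 1, 267]
[4, 6, 4, 1, 7, 2, 198]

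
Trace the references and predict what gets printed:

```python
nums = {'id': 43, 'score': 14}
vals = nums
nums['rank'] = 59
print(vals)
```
{'id': 43, 'score': 14, 'rank': 59}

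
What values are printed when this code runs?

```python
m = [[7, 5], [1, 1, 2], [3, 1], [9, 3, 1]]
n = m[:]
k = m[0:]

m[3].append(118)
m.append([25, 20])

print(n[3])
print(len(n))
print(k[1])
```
[9, 3, 1, 118]
4
[1, 1, 2]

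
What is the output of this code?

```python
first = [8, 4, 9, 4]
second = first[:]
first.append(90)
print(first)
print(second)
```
[8, 4, 9, 4, 90]
[8, 4, 9, 4]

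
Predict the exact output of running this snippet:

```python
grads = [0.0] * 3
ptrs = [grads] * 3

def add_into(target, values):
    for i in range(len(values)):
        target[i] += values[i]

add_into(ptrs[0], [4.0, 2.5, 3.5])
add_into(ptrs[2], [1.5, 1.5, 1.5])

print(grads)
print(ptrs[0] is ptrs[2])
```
[5.5, 4.0, 5.0]
True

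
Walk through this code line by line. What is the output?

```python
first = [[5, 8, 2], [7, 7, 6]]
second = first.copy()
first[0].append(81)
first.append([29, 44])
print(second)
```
[[5, 8, 2, 81], [7, 7, 6]]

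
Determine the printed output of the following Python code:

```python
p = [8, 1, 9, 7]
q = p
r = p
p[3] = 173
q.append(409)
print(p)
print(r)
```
[8, 1, 9, 173, 409]
[8, 1, 9, 173, 409]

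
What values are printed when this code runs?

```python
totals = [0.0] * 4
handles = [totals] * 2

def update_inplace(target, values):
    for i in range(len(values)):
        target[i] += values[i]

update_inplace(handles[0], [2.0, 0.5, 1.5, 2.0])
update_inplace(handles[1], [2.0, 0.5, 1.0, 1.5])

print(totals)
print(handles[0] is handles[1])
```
[4.0, 1.0, 2.5, 3.5]
True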